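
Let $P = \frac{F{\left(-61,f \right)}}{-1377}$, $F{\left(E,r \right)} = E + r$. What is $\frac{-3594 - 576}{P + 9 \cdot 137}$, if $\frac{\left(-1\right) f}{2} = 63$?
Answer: $- \frac{168885}{49942} \approx -3.3816$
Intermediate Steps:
$f = -126$ ($f = \left(-2\right) 63 = -126$)
$P = \frac{11}{81}$ ($P = \frac{-61 - 126}{-1377} = \left(-187\right) \left(- \frac{1}{1377}\right) = \frac{11}{81} \approx 0.1358$)
$\frac{-3594 - 576}{P + 9 \cdot 137} = \frac{-3594 - 576}{\frac{11}{81} + 9 \cdot 137} = - \frac{4170}{\frac{11}{81} + 1233} = - \frac{4170}{\frac{99884}{81}} = \left(-4170\right) \frac{81}{99884} = - \frac{168885}{49942}$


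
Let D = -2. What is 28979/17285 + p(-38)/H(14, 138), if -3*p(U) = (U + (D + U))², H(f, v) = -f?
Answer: 17729843/120995 ≈ 146.53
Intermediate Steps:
p(U) = -(-2 + 2*U)²/3 (p(U) = -(U + (-2 + U))²/3 = -(-2 + 2*U)²/3)
28979/17285 + p(-38)/H(14, 138) = 28979/17285 + (-4*(-1 - 38)²/3)/((-1*14)) = 28979*(1/17285) - 4/3*(-39)²/(-14) = 28979/17285 - 4/3*1521*(-1/14) = 28979/17285 - 2028*(-1/14) = 28979/17285 + 1014/7 = 17729843/120995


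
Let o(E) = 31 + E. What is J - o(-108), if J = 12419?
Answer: 12496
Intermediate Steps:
J - o(-108) = 12419 - (31 - 108) = 12419 - 1*(-77) = 12419 + 77 = 12496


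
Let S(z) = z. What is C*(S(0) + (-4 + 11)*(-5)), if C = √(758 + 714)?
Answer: -280*√23 ≈ -1342.8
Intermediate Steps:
C = 8*√23 (C = √1472 = 8*√23 ≈ 38.367)
C*(S(0) + (-4 + 11)*(-5)) = (8*√23)*(0 + (-4 + 11)*(-5)) = (8*√23)*(0 + 7*(-5)) = (8*√23)*(0 - 35) = (8*√23)*(-35) = -280*√23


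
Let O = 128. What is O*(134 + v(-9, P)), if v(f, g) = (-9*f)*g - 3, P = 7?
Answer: 89344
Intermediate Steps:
v(f, g) = -3 - 9*f*g (v(f, g) = -9*f*g - 3 = -3 - 9*f*g)
O*(134 + v(-9, P)) = 128*(134 + (-3 - 9*(-9)*7)) = 128*(134 + (-3 + 567)) = 128*(134 + 564) = 128*698 = 89344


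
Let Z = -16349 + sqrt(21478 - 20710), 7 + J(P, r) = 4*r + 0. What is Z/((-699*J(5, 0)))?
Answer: -16349/4893 + 16*sqrt(3)/4893 ≈ -3.3356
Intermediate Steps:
J(P, r) = -7 + 4*r (J(P, r) = -7 + (4*r + 0) = -7 + 4*r)
Z = -16349 + 16*sqrt(3) (Z = -16349 + sqrt(768) = -16349 + 16*sqrt(3) ≈ -16321.)
Z/((-699*J(5, 0))) = (-16349 + 16*sqrt(3))/((-699*(-7 + 4*0))) = (-16349 + 16*sqrt(3))/((-699*(-7 + 0))) = (-16349 + 16*sqrt(3))/((-699*(-7))) = (-16349 + 16*sqrt(3))/4893 = (-16349 + 16*sqrt(3))*(1/4893) = -16349/4893 + 16*sqrt(3)/4893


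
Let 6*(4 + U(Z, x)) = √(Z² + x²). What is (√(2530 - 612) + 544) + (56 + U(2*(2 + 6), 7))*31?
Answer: 2156 + √1918 + 31*√305/6 ≈ 2290.0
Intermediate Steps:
U(Z, x) = -4 + √(Z² + x²)/6
(√(2530 - 612) + 544) + (56 + U(2*(2 + 6), 7))*31 = (√(2530 - 612) + 544) + (56 + (-4 + √((2*(2 + 6))² + 7²)/6))*31 = (√1918 + 544) + (56 + (-4 + √((2*8)² + 49)/6))*31 = (544 + √1918) + (56 + (-4 + √(16² + 49)/6))*31 = (544 + √1918) + (56 + (-4 + √(256 + 49)/6))*31 = (544 + √1918) + (56 + (-4 + √305/6))*31 = (544 + √1918) + (52 + √305/6)*31 = (544 + √1918) + (1612 + 31*√305/6) = 2156 + √1918 + 31*√305/6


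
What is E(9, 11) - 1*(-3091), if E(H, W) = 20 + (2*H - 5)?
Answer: 3124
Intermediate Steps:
E(H, W) = 15 + 2*H (E(H, W) = 20 + (-5 + 2*H) = 15 + 2*H)
E(9, 11) - 1*(-3091) = (15 + 2*9) - 1*(-3091) = (15 + 18) + 3091 = 33 + 3091 = 3124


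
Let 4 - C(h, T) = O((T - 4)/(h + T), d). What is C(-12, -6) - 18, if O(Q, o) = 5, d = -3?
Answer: -19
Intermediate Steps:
C(h, T) = -1 (C(h, T) = 4 - 1*5 = 4 - 5 = -1)
C(-12, -6) - 18 = -1 - 18 = -19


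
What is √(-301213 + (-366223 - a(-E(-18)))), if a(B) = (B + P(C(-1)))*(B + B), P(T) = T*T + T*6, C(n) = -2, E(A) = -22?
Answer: 6*I*√18557 ≈ 817.34*I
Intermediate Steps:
P(T) = T² + 6*T
a(B) = 2*B*(-8 + B) (a(B) = (B - 2*(6 - 2))*(B + B) = (B - 2*4)*(2*B) = (B - 8)*(2*B) = (-8 + B)*(2*B) = 2*B*(-8 + B))
√(-301213 + (-366223 - a(-E(-18)))) = √(-301213 + (-366223 - 2*(-1*(-22))*(-8 - 1*(-22)))) = √(-301213 + (-366223 - 2*22*(-8 + 22))) = √(-301213 + (-366223 - 2*22*14)) = √(-301213 + (-366223 - 1*616)) = √(-301213 + (-366223 - 616)) = √(-301213 - 366839) = √(-668052) = 6*I*√18557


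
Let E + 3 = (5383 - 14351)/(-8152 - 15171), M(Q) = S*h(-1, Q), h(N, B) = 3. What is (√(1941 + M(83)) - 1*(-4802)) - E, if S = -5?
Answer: 112058047/23323 + 3*√214 ≈ 4848.5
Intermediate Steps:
M(Q) = -15 (M(Q) = -5*3 = -15)
E = -61001/23323 (E = -3 + (5383 - 14351)/(-8152 - 15171) = -3 - 8968/(-23323) = -3 - 8968*(-1/23323) = -3 + 8968/23323 = -61001/23323 ≈ -2.6155)
(√(1941 + M(83)) - 1*(-4802)) - E = (√(1941 - 15) - 1*(-4802)) - 1*(-61001/23323) = (√1926 + 4802) + 61001/23323 = (3*√214 + 4802) + 61001/23323 = (4802 + 3*√214) + 61001/23323 = 112058047/23323 + 3*√214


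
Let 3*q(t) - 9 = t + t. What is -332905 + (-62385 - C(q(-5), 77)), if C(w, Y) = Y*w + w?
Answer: -395264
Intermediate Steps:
q(t) = 3 + 2*t/3 (q(t) = 3 + (t + t)/3 = 3 + (2*t)/3 = 3 + 2*t/3)
C(w, Y) = w + Y*w
-332905 + (-62385 - C(q(-5), 77)) = -332905 + (-62385 - (3 + (⅔)*(-5))*(1 + 77)) = -332905 + (-62385 - (3 - 10/3)*78) = -332905 + (-62385 - (-1)*78/3) = -332905 + (-62385 - 1*(-26)) = -332905 + (-62385 + 26) = -332905 - 62359 = -395264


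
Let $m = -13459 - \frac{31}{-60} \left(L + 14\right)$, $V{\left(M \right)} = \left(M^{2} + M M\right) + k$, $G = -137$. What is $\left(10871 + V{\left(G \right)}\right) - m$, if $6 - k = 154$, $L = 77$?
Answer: $\frac{3700379}{60} \approx 61673.0$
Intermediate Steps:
$k = -148$ ($k = 6 - 154 = -148$)
$V{\left(M \right)} = -148 + 2 M^{2}$ ($V{\left(M \right)} = \left(M^{2} + M M\right) - 148 = \left(M^{2} + M^{2}\right) - 148 = 2 M^{2} - 148 = -148 + 2 M^{2}$)
$m = - \frac{804719}{60}$ ($m = -13459 - \frac{31}{-60} \left(77 + 14\right) = -13459 - 31 \left(- \frac{1}{60}\right) 91 = -13459 - \left(- \frac{31}{60}\right) 91 = -13459 - - \frac{2821}{60} = -13459 + \frac{2821}{60} = - \frac{804719}{60} \approx -13412.0$)
$\left(10871 + V{\left(G \right)}\right) - m = \left(10871 - \left(148 - 2 \left(-137\right)^{2}\right)\right) - - \frac{804719}{60} = \left(10871 + \left(-148 + 2 \cdot 18769\right)\right) + \frac{804719}{60} = \left(10871 + \left(-148 + 37538\right)\right) + \frac{804719}{60} = \left(10871 + 37390\right) + \frac{804719}{60} = 48261 + \frac{804719}{60} = \frac{3700379}{60}$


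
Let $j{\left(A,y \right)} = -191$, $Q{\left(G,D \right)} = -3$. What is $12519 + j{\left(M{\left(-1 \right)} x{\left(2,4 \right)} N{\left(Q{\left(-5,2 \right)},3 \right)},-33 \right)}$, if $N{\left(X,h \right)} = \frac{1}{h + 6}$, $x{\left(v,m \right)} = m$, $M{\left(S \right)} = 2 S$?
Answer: $12328$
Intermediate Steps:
$N{\left(X,h \right)} = \frac{1}{6 + h}$
$12519 + j{\left(M{\left(-1 \right)} x{\left(2,4 \right)} N{\left(Q{\left(-5,2 \right)},3 \right)},-33 \right)} = 12519 - 191 = 12328$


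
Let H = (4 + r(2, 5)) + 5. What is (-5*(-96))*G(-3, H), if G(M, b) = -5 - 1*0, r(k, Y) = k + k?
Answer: -2400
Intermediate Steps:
r(k, Y) = 2*k
H = 13 (H = (4 + 2*2) + 5 = (4 + 4) + 5 = 8 + 5 = 13)
G(M, b) = -5 (G(M, b) = -5 + 0 = -5)
(-5*(-96))*G(-3, H) = -5*(-96)*(-5) = 480*(-5) = -2400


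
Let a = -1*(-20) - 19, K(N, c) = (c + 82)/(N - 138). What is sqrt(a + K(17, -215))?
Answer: sqrt(254)/11 ≈ 1.4489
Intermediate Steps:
K(N, c) = (82 + c)/(-138 + N)
a = 1 (a = 20 - 19 = 1)
sqrt(a + K(17, -215)) = sqrt(1 + (82 - 215)/(-138 + 17)) = sqrt(1 - 133/(-121)) = sqrt(1 - 1/121*(-133)) = sqrt(1 + 133/121) = sqrt(254/121) = sqrt(254)/11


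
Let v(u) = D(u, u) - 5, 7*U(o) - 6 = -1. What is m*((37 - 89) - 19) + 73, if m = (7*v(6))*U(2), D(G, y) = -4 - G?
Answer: 5398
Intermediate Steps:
U(o) = 5/7 (U(o) = 6/7 + (1/7)*(-1) = 6/7 - 1/7 = 5/7)
v(u) = -9 - u (v(u) = (-4 - u) - 5 = -9 - u)
m = -75 (m = (7*(-9 - 1*6))*(5/7) = (7*(-9 - 6))*(5/7) = (7*(-15))*(5/7) = -105*5/7 = -75)
m*((37 - 89) - 19) + 73 = -75*((37 - 89) - 19) + 73 = -75*(-52 - 19) + 73 = -75*(-71) + 73 = 5325 + 73 = 5398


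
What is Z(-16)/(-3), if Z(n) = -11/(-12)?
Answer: -11/36 ≈ -0.30556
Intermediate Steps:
Z(n) = 11/12 (Z(n) = -11*(-1/12) = 11/12)
Z(-16)/(-3) = (11/12)/(-3) = (11/12)*(-1/3) = -11/36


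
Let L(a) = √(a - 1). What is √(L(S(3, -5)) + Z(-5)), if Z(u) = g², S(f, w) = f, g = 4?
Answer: √(16 + √2) ≈ 4.1730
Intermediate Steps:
L(a) = √(-1 + a)
Z(u) = 16 (Z(u) = 4² = 16)
√(L(S(3, -5)) + Z(-5)) = √(√(-1 + 3) + 16) = √(√2 + 16) = √(16 + √2)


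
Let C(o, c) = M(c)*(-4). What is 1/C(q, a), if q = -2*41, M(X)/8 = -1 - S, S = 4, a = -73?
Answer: 1/160 ≈ 0.0062500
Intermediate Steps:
M(X) = -40 (M(X) = 8*(-1 - 1*4) = 8*(-1 - 4) = 8*(-5) = -40)
q = -82
C(o, c) = 160 (C(o, c) = -40*(-4) = 160)
1/C(q, a) = 1/160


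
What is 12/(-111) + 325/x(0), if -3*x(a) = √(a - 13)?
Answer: -4/37 + 75*I*√13 ≈ -0.10811 + 270.42*I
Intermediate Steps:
x(a) = -√(-13 + a)/3 (x(a) = -√(a - 13)/3 = -√(-13 + a)/3)
12/(-111) + 325/x(0) = 12/(-111) + 325/((-√(-13 + 0)/3)) = 12*(-1/111) + 325/((-I*√13/3)) = -4/37 + 325/((-I*√13/3)) = -4/37 + 325*(3*I*√13/13) = -4/37 + 75*I*√13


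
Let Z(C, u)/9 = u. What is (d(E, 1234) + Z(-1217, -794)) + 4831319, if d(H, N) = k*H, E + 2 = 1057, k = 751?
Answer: 5616478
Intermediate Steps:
E = 1055 (E = -2 + 1057 = 1055)
Z(C, u) = 9*u
d(H, N) = 751*H
(d(E, 1234) + Z(-1217, -794)) + 4831319 = (751*1055 + 9*(-794)) + 4831319 = (792305 - 7146) + 4831319 = 785159 + 4831319 = 5616478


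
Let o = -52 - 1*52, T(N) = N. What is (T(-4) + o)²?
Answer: 11664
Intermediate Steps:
o = -104 (o = -52 - 52 = -104)
(T(-4) + o)² = (-4 - 104)² = (-108)² = 11664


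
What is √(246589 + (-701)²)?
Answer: √737990 ≈ 859.06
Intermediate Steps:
√(246589 + (-701)²) = √(246589 + 491401) = √737990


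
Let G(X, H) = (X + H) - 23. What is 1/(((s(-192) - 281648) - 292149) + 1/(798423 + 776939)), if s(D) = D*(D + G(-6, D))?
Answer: -1575362/779018084361 ≈ -2.0222e-6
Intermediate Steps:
G(X, H) = -23 + H + X (G(X, H) = (H + X) - 23 = -23 + H + X)
s(D) = D*(-29 + 2*D) (s(D) = D*(D + (-23 + D - 6)) = D*(D + (-29 + D)) = D*(-29 + 2*D))
1/(((s(-192) - 281648) - 292149) + 1/(798423 + 776939)) = 1/(((-192*(-29 + 2*(-192)) - 281648) - 292149) + 1/(798423 + 776939)) = 1/(((-192*(-29 - 384) - 281648) - 292149) + 1/1575362) = 1/(((-192*(-413) - 281648) - 292149) + 1/1575362) = 1/(((79296 - 281648) - 292149) + 1/1575362) = 1/((-202352 - 292149) + 1/1575362) = 1/(-494501 + 1/1575362) = 1/(-779018084361/1575362) = -1575362/779018084361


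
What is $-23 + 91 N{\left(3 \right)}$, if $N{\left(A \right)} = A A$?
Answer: $796$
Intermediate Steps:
$N{\left(A \right)} = A^{2}$
$-23 + 91 N{\left(3 \right)} = -23 + 91 \cdot 3^{2} = -23 + 91 \cdot 9 = -23 + 819 = 796$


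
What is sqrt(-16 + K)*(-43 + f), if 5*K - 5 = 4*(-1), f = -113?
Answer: -156*I*sqrt(395)/5 ≈ -620.09*I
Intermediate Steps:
K = 1/5 (K = 1 + (4*(-1))/5 = 1 + (1/5)*(-4) = 1 - 4/5 = 1/5 ≈ 0.20000)
sqrt(-16 + K)*(-43 + f) = sqrt(-16 + 1/5)*(-43 - 113) = sqrt(-79/5)*(-156) = (I*sqrt(395)/5)*(-156) = -156*I*sqrt(395)/5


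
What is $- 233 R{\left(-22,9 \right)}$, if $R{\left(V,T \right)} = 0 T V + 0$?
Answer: $0$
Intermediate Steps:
$R{\left(V,T \right)} = 0$ ($R{\left(V,T \right)} = 0 + 0 = 0$)
$- 233 R{\left(-22,9 \right)} = \left(-233\right) 0 = 0$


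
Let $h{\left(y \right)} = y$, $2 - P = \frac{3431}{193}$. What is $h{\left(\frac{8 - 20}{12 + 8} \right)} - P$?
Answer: $\frac{14646}{965} \approx 15.177$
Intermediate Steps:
$P = - \frac{3045}{193}$ ($P = 2 - \frac{3431}{193} = - \frac{3045}{193} \approx -15.777$)
$h{\left(\frac{8 - 20}{12 + 8} \right)} - P = \frac{8 - 20}{12 + 8} - - \frac{3045}{193} = - \frac{12}{20} + \frac{3045}{193} = \left(-12\right) \frac{1}{20} + \frac{3045}{193} = - \frac{3}{5} + \frac{3045}{193} = \frac{14646}{965}$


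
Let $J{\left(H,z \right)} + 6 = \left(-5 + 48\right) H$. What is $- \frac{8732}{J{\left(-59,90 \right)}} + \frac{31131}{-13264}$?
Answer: $\frac{36655115}{33730352} \approx 1.0867$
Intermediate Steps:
$J{\left(H,z \right)} = -6 + 43 H$ ($J{\left(H,z \right)} = -6 + \left(-5 + 48\right) H = -6 + 43 H$)
$- \frac{8732}{J{\left(-59,90 \right)}} + \frac{31131}{-13264} = - \frac{8732}{-6 + 43 \left(-59\right)} + \frac{31131}{-13264} = - \frac{8732}{-6 - 2537} + 31131 \left(- \frac{1}{13264}\right) = - \frac{8732}{-2543} - \frac{31131}{13264} = \left(-8732\right) \left(- \frac{1}{2543}\right) - \frac{31131}{13264} = \frac{8732}{2543} - \frac{31131}{13264} = \frac{36655115}{33730352}$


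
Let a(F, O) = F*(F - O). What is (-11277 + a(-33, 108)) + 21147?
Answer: 14523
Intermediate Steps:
(-11277 + a(-33, 108)) + 21147 = (-11277 - 33*(-33 - 1*108)) + 21147 = (-11277 - 33*(-33 - 108)) + 21147 = (-11277 - 33*(-141)) + 21147 = (-11277 + 4653) + 21147 = -6624 + 21147 = 14523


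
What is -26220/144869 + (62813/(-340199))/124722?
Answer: -1112531557213657/6146835084052182 ≈ -0.18099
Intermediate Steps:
-26220/144869 + (62813/(-340199))/124722 = -26220*1/144869 + (62813*(-1/340199))*(1/124722) = -26220/144869 - 62813/340199*1/124722 = -26220/144869 - 62813/42430299678 = -1112531557213657/6146835084052182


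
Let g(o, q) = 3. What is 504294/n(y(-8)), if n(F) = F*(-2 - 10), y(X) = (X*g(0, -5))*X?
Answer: -84049/384 ≈ -218.88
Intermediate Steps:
y(X) = 3*X² (y(X) = (X*3)*X = (3*X)*X = 3*X²)
n(F) = -12*F (n(F) = F*(-12) = -12*F)
504294/n(y(-8)) = 504294/((-36*(-8)²)) = 504294/((-36*64)) = 504294/((-12*192)) = 504294/(-2304) = 504294*(-1/2304) = -84049/384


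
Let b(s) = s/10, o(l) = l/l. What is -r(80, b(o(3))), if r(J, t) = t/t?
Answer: -1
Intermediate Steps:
o(l) = 1
b(s) = s/10 (b(s) = s*(⅒) = s/10)
r(J, t) = 1
-r(80, b(o(3))) = -1*1 = -1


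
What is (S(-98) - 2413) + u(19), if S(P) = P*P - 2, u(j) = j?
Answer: 7208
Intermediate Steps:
S(P) = -2 + P² (S(P) = P² - 2 = -2 + P²)
(S(-98) - 2413) + u(19) = ((-2 + (-98)²) - 2413) + 19 = ((-2 + 9604) - 2413) + 19 = (9602 - 2413) + 19 = 7189 + 19 = 7208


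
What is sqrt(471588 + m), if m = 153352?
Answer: 2*sqrt(156235) ≈ 790.53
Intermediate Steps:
sqrt(471588 + m) = sqrt(471588 + 153352) = sqrt(624940) = 2*sqrt(156235)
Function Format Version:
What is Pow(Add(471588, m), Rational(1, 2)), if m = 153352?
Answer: Mul(2, Pow(156235, Rational(1, 2))) ≈ 790.53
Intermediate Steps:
Pow(Add(471588, m), Rational(1, 2)) = Pow(Add(471588, 153352), Rational(1, 2)) = Pow(624940, Rational(1, 2)) = Mul(2, Pow(156235, Rational(1, 2)))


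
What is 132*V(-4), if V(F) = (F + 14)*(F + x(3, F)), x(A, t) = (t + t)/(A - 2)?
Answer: -15840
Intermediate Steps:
x(A, t) = 2*t/(-2 + A) (x(A, t) = (2*t)/(-2 + A) = 2*t/(-2 + A))
V(F) = 3*F*(14 + F) (V(F) = (F + 14)*(F + 2*F/(-2 + 3)) = (14 + F)*(F + 2*F/1) = (14 + F)*(F + 2*F*1) = (14 + F)*(F + 2*F) = (14 + F)*(3*F) = 3*F*(14 + F))
132*V(-4) = 132*(3*(-4)*(14 - 4)) = 132*(3*(-4)*10) = 132*(-120) = -15840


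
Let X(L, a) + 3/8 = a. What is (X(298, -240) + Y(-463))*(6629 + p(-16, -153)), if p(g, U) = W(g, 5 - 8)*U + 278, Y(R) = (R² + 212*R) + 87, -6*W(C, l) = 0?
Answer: 6412990639/8 ≈ 8.0162e+8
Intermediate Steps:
W(C, l) = 0 (W(C, l) = -⅙*0 = 0)
X(L, a) = -3/8 + a
Y(R) = 87 + R² + 212*R
p(g, U) = 278 (p(g, U) = 0*U + 278 = 0 + 278 = 278)
(X(298, -240) + Y(-463))*(6629 + p(-16, -153)) = ((-3/8 - 240) + (87 + (-463)² + 212*(-463)))*(6629 + 278) = (-1923/8 + (87 + 214369 - 98156))*6907 = (-1923/8 + 116300)*6907 = (928477/8)*6907 = 6412990639/8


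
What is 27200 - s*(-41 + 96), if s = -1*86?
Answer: 31930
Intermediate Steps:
s = -86
27200 - s*(-41 + 96) = 27200 - (-86)*(-41 + 96) = 27200 - (-86)*55 = 27200 - 1*(-4730) = 27200 + 4730 = 31930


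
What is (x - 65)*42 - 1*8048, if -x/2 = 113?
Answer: -20270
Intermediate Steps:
x = -226 (x = -2*113 = -226)
(x - 65)*42 - 1*8048 = (-226 - 65)*42 - 1*8048 = -291*42 - 8048 = -12222 - 8048 = -20270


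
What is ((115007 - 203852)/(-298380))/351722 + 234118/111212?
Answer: 409499120474877/194522411229272 ≈ 2.1052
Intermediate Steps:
((115007 - 203852)/(-298380))/351722 + 234118/111212 = -88845*(-1/298380)*(1/351722) + 234118*(1/111212) = (5923/19892)*(1/351722) + 117059/55606 = 5923/6996454024 + 117059/55606 = 409499120474877/194522411229272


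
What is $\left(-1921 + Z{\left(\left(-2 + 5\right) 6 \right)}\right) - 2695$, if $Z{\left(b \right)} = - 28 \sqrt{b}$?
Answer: $-4616 - 84 \sqrt{2} \approx -4734.8$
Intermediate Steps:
$\left(-1921 + Z{\left(\left(-2 + 5\right) 6 \right)}\right) - 2695 = \left(-1921 - 28 \sqrt{\left(-2 + 5\right) 6}\right) - 2695 = \left(-1921 - 28 \sqrt{3 \cdot 6}\right) - 2695 = \left(-1921 - 28 \sqrt{18}\right) - 2695 = \left(-1921 - 28 \cdot 3 \sqrt{2}\right) - 2695 = \left(-1921 - 84 \sqrt{2}\right) - 2695 = -4616 - 84 \sqrt{2}$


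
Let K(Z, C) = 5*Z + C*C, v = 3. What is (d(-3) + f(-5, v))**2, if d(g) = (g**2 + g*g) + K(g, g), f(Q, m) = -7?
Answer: 25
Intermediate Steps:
K(Z, C) = C**2 + 5*Z (K(Z, C) = 5*Z + C**2 = C**2 + 5*Z)
d(g) = 3*g**2 + 5*g (d(g) = (g**2 + g*g) + (g**2 + 5*g) = (g**2 + g**2) + (g**2 + 5*g) = 2*g**2 + (g**2 + 5*g) = 3*g**2 + 5*g)
(d(-3) + f(-5, v))**2 = (-3*(5 + 3*(-3)) - 7)**2 = (-3*(5 - 9) - 7)**2 = (-3*(-4) - 7)**2 = (12 - 7)**2 = 5**2 = 25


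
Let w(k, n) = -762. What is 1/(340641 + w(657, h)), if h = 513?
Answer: 1/339879 ≈ 2.9422e-6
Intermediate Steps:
1/(340641 + w(657, h)) = 1/(340641 - 762) = 1/339879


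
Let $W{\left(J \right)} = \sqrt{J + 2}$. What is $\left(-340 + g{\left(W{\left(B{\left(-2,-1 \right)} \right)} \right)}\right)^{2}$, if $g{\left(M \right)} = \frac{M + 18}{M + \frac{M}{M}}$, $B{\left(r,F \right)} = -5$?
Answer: $\frac{109158 \sqrt{3} + \frac{241079 i}{2}}{i + \sqrt{3}} \approx 1.12 \cdot 10^{5} + 4928.3 i$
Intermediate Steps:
$W{\left(J \right)} = \sqrt{2 + J}$
$g{\left(M \right)} = \frac{18 + M}{1 + M}$ ($g{\left(M \right)} = \frac{18 + M}{M + 1} = \frac{18 + M}{1 + M}$)
$\left(-340 + g{\left(W{\left(B{\left(-2,-1 \right)} \right)} \right)}\right)^{2} = \left(-340 + \frac{18 + \sqrt{2 - 5}}{1 + \sqrt{2 - 5}}\right)^{2} = \left(-340 + \frac{18 + \sqrt{-3}}{1 + \sqrt{-3}}\right)^{2} = \left(-340 + \frac{18 + i \sqrt{3}}{1 + i \sqrt{3}}\right)^{2}$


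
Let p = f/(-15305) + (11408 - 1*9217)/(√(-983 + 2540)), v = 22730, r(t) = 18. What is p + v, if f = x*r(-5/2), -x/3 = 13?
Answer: 347883352/15305 + 2191*√173/519 ≈ 22786.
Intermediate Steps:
x = -39 (x = -3*13 = -39)
f = -702 (f = -39*18 = -702)
p = 702/15305 + 2191*√173/519 (p = -702/(-15305) + (11408 - 1*9217)/(√(-983 + 2540)) = -702*(-1/15305) + (11408 - 9217)/(√1557) = 702/15305 + 2191/((3*√173)) = 702/15305 + 2191*(√173/519) = 702/15305 + 2191*√173/519 ≈ 55.572)
p + v = (702/15305 + 2191*√173/519) + 22730 = 347883352/15305 + 2191*√173/519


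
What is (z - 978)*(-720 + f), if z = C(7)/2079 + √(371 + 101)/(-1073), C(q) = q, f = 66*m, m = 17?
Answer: -38922310/99 - 804*√118/1073 ≈ -3.9316e+5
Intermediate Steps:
f = 1122 (f = 66*17 = 1122)
z = 1/297 - 2*√118/1073 (z = 7/2079 + √(371 + 101)/(-1073) = 7*(1/2079) + √472*(-1/1073) = 1/297 + (2*√118)*(-1/1073) = 1/297 - 2*√118/1073 ≈ -0.016880)
(z - 978)*(-720 + f) = ((1/297 - 2*√118/1073) - 978)*(-720 + 1122) = (-290465/297 - 2*√118/1073)*402 = -38922310/99 - 804*√118/1073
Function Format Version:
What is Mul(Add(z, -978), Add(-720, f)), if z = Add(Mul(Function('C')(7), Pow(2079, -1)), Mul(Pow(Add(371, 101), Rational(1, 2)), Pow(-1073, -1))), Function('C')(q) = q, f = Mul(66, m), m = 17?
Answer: Add(Rational(-38922310, 99), Mul(Rational(-804, 1073), Pow(118, Rational(1, 2)))) ≈ -3.9316e+5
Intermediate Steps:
f = 1122 (f = Mul(66, 17) = 1122)
z = Add(Rational(1, 297), Mul(Rational(-2, 1073), Pow(118, Rational(1, 2)))) (z = Add(Mul(7, Pow(2079, -1)), Mul(Pow(Add(371, 101), Rational(1, 2)), Pow(-1073, -1))) = Add(Mul(7, Rational(1, 2079)), Mul(Pow(472, Rational(1, 2)), Rational(-1, 1073))) = Add(Rational(1, 297), Mul(Mul(2, Pow(118, Rational(1, 2))), Rational(-1, 1073))) = Add(Rational(1, 297), Mul(Rational(-2, 1073), Pow(118, Rational(1, 2)))) ≈ -0.016880)
Mul(Add(z, -978), Add(-720, f)) = Mul(Add(Add(Rational(1, 297), Mul(Rational(-2, 1073), Pow(118, Rational(1, 2)))), -978), Add(-720, 1122)) = Mul(Add(Rational(-290465, 297), Mul(Rational(-2, 1073), Pow(118, Rational(1, 2)))), 402) = Add(Rational(-38922310, 99), Mul(Rational(-804, 1073), Pow(118, Rational(1, 2))))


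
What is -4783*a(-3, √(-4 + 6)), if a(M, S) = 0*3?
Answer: 0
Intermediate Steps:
a(M, S) = 0
-4783*a(-3, √(-4 + 6)) = -4783*0 = 0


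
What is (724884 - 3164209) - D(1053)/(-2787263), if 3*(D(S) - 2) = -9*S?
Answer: -6799040320632/2787263 ≈ -2.4393e+6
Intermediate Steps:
D(S) = 2 - 3*S (D(S) = 2 + (-9*S)/3 = 2 - 3*S)
(724884 - 3164209) - D(1053)/(-2787263) = (724884 - 3164209) - (2 - 3*1053)/(-2787263) = -2439325 - (2 - 3159)*(-1/2787263) = -2439325 - 1*(-3157)*(-1/2787263) = -2439325 + 3157*(-1/2787263) = -2439325 - 3157/2787263 = -6799040320632/2787263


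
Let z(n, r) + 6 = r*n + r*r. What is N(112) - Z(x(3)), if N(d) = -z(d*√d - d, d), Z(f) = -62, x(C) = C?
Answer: 68 - 50176*√7 ≈ -1.3269e+5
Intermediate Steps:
z(n, r) = -6 + r² + n*r (z(n, r) = -6 + (r*n + r*r) = -6 + (n*r + r²) = -6 + (r² + n*r) = -6 + r² + n*r)
N(d) = 6 - d² - d*(d^(3/2) - d) (N(d) = -(-6 + d² + (d*√d - d)*d) = -(-6 + d² + (d^(3/2) - d)*d) = -(-6 + d² + d*(d^(3/2) - d)) = 6 - d² - d*(d^(3/2) - d))
N(112) - Z(x(3)) = (6 - 112^(5/2)) - 1*(-62) = (6 - 50176*√7) + 62 = 68 - 50176*√7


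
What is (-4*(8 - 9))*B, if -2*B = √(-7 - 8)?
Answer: -2*I*√15 ≈ -7.746*I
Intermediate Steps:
B = -I*√15/2 (B = -√(-7 - 8)/2 = -I*√15/2 ≈ -1.9365*I)
(-4*(8 - 9))*B = (-4*(8 - 9))*(-I*√15/2) = (-4*(-1))*(-I*√15/2) = 4*(-I*√15/2) = -2*I*√15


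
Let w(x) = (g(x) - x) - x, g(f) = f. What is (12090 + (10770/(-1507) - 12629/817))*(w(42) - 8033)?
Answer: -6314482854725/64801 ≈ -9.7444e+7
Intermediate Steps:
w(x) = -x (w(x) = (x - x) - x = 0 - x = -x)
(12090 + (10770/(-1507) - 12629/817))*(w(42) - 8033) = (12090 + (10770/(-1507) - 12629/817))*(-1*42 - 8033) = (12090 + (10770*(-1/1507) - 12629*1/817))*(-42 - 8033) = (12090 + (-10770/1507 - 12629/817))*(-8075) = (12090 - 27830993/1231219)*(-8075) = (14857606717/1231219)*(-8075) = -6314482854725/64801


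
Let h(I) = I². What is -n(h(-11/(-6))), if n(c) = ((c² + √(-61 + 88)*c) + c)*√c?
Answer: -208967/7776 - 1331*√3/72 ≈ -58.892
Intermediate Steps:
n(c) = √c*(c + c² + 3*c*√3) (n(c) = ((c² + √27*c) + c)*√c = ((c² + (3*√3)*c) + c)*√c = ((c² + 3*c*√3) + c)*√c = (c + c² + 3*c*√3)*√c = √c*(c + c² + 3*c*√3))
-n(h(-11/(-6))) = -((-11/(-6))²)^(3/2)*(1 + (-11/(-6))² + 3*√3) = -((-11*(-⅙))²)^(3/2)*(1 + (-11*(-⅙))² + 3*√3) = -((11/6)²)^(3/2)*(1 + (11/6)² + 3*√3) = -(121/36)^(3/2)*(1 + 121/36 + 3*√3) = -1331*(157/36 + 3*√3)/216 = -(208967/7776 + 1331*√3/72) = -208967/7776 - 1331*√3/72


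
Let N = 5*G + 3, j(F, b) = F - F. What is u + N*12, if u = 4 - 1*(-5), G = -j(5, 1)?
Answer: 45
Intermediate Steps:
j(F, b) = 0
G = 0 (G = -1*0 = 0)
u = 9 (u = 4 + 5 = 9)
N = 3 (N = 5*0 + 3 = 0 + 3 = 3)
u + N*12 = 9 + 3*12 = 9 + 36 = 45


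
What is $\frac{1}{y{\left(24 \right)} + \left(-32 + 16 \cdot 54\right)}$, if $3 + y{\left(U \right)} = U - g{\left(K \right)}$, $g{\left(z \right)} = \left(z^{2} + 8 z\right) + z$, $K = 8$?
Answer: $\frac{1}{717} \approx 0.0013947$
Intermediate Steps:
$g{\left(z \right)} = z^{2} + 9 z$
$y{\left(U \right)} = -139 + U$ ($y{\left(U \right)} = -3 + \left(U - 8 \left(9 + 8\right)\right) = -3 + \left(U - 8 \cdot 17\right) = -3 + \left(U - 136\right) = -3 + \left(-136 + U\right) = -139 + U$)
$\frac{1}{y{\left(24 \right)} + \left(-32 + 16 \cdot 54\right)} = \frac{1}{\left(-139 + 24\right) + \left(-32 + 16 \cdot 54\right)} = \frac{1}{-115 + \left(-32 + 864\right)} = \frac{1}{-115 + 832} = \frac{1}{717}$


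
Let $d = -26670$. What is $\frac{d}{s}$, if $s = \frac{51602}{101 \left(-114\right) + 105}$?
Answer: $\frac{152139015}{25801} \approx 5896.6$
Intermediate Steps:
$s = - \frac{51602}{11409}$ ($s = \frac{51602}{-11514 + 105} = \frac{51602}{-11409} = 51602 \left(- \frac{1}{11409}\right) = - \frac{51602}{11409} \approx -4.5229$)
$\frac{d}{s} = - \frac{26670}{- \frac{51602}{11409}} = \left(-26670\right) \left(- \frac{11409}{51602}\right) = \frac{152139015}{25801}$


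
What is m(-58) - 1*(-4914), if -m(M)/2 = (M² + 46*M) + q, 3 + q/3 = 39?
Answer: 3306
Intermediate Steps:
q = 108 (q = -9 + 3*39 = -9 + 117 = 108)
m(M) = -216 - 92*M - 2*M² (m(M) = -2*((M² + 46*M) + 108) = -2*(108 + M² + 46*M) = -216 - 92*M - 2*M²)
m(-58) - 1*(-4914) = (-216 - 92*(-58) - 2*(-58)²) - 1*(-4914) = (-216 + 5336 - 2*3364) + 4914 = (-216 + 5336 - 6728) + 4914 = -1608 + 4914 = 3306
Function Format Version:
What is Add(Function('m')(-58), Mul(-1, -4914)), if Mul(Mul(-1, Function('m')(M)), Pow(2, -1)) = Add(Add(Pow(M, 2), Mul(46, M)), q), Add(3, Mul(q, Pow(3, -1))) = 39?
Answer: 3306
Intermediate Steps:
q = 108 (q = Add(-9, Mul(3, 39)) = Add(-9, 117) = 108)
Function('m')(M) = Add(-216, Mul(-92, M), Mul(-2, Pow(M, 2))) (Function('m')(M) = Mul(-2, Add(Add(Pow(M, 2), Mul(46, M)), 108)) = Mul(-2, Add(108, Pow(M, 2), Mul(46, M))) = Add(-216, Mul(-92, M), Mul(-2, Pow(M, 2))))
Add(Function('m')(-58), Mul(-1, -4914)) = Add(Add(-216, Mul(-92, -58), Mul(-2, Pow(-58, 2))), Mul(-1, -4914)) = Add(Add(-216, 5336, Mul(-2, 3364)), 4914) = Add(Add(-216, 5336, -6728), 4914) = Add(-1608, 4914) = 3306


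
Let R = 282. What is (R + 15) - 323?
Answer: -26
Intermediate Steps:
(R + 15) - 323 = (282 + 15) - 323 = 297 - 323 = -26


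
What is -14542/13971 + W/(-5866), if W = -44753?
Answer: 539940791/81953886 ≈ 6.5883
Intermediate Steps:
-14542/13971 + W/(-5866) = -14542/13971 - 44753/(-5866) = -14542*1/13971 - 44753*(-1/5866) = -14542/13971 + 44753/5866 = 539940791/81953886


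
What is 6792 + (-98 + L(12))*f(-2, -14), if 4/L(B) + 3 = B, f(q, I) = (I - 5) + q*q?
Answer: 24766/3 ≈ 8255.3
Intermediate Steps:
f(q, I) = -5 + I + q**2 (f(q, I) = (-5 + I) + q**2 = -5 + I + q**2)
L(B) = 4/(-3 + B)
6792 + (-98 + L(12))*f(-2, -14) = 6792 + (-98 + 4/(-3 + 12))*(-5 - 14 + (-2)**2) = 6792 + (-98 + 4/9)*(-5 - 14 + 4) = 6792 + (-98 + 4*(1/9))*(-15) = 6792 + (-98 + 4/9)*(-15) = 6792 - 878/9*(-15) = 6792 + 4390/3 = 24766/3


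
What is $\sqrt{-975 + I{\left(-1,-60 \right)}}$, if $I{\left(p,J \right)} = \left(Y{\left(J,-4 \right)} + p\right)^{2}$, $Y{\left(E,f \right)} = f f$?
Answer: $5 i \sqrt{30} \approx 27.386 i$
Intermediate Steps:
$Y{\left(E,f \right)} = f^{2}$
$I{\left(p,J \right)} = \left(16 + p\right)^{2}$ ($I{\left(p,J \right)} = \left(\left(-4\right)^{2} + p\right)^{2} = \left(16 + p\right)^{2}$)
$\sqrt{-975 + I{\left(-1,-60 \right)}} = \sqrt{-975 + \left(16 - 1\right)^{2}} = \sqrt{-975 + 15^{2}} = \sqrt{-975 + 225} = \sqrt{-750} = 5 i \sqrt{30}$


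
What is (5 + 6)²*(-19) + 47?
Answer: -2252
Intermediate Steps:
(5 + 6)²*(-19) + 47 = 11²*(-19) + 47 = 121*(-19) + 47 = -2299 + 47 = -2252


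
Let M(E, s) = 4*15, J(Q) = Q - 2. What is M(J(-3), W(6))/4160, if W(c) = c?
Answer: 3/208 ≈ 0.014423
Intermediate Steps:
J(Q) = -2 + Q
M(E, s) = 60
M(J(-3), W(6))/4160 = 60/4160 = 60*(1/4160) = 3/208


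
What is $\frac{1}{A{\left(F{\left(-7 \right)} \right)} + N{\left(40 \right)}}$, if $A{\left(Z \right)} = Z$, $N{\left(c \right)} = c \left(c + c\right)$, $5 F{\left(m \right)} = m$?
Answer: $\frac{5}{15993} \approx 0.00031264$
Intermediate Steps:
$F{\left(m \right)} = \frac{m}{5}$
$N{\left(c \right)} = 2 c^{2}$ ($N{\left(c \right)} = c 2 c = 2 c^{2}$)
$\frac{1}{A{\left(F{\left(-7 \right)} \right)} + N{\left(40 \right)}} = \frac{1}{\frac{1}{5} \left(-7\right) + 2 \cdot 40^{2}} = \frac{1}{- \frac{7}{5} + 2 \cdot 1600} = \frac{1}{- \frac{7}{5} + 3200} = \frac{1}{\frac{15993}{5}} = \frac{5}{15993}$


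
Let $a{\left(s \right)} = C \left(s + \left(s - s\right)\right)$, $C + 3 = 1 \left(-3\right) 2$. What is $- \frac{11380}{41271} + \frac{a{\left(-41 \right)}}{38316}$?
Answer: $- \frac{140269027}{527113212} \approx -0.26611$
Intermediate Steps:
$C = -9$ ($C = -3 + 1 \left(-3\right) 2 = -3 - 6 = -9$)
$a{\left(s \right)} = - 9 s$ ($a{\left(s \right)} = - 9 \left(s + \left(s - s\right)\right) = - 9 \left(s + 0\right) = - 9 s$)
$- \frac{11380}{41271} + \frac{a{\left(-41 \right)}}{38316} = - \frac{11380}{41271} + \frac{\left(-9\right) \left(-41\right)}{38316} = \left(-11380\right) \frac{1}{41271} + 369 \cdot \frac{1}{38316} = - \frac{11380}{41271} + \frac{123}{12772} = - \frac{140269027}{527113212}$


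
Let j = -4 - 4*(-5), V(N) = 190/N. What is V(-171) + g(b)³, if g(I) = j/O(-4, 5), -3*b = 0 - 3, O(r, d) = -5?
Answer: -38114/1125 ≈ -33.879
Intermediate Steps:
b = 1 (b = -(0 - 3)/3 = -⅓*(-3) = 1)
j = 16 (j = -4 + 20 = 16)
g(I) = -16/5 (g(I) = 16/(-5) = 16*(-⅕) = -16/5)
V(-171) + g(b)³ = 190/(-171) + (-16/5)³ = 190*(-1/171) - 4096/125 = -10/9 - 4096/125 = -38114/1125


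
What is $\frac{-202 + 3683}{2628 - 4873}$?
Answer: $- \frac{3481}{2245} \approx -1.5506$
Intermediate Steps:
$\frac{-202 + 3683}{2628 - 4873} = \frac{3481}{-2245} = 3481 \left(- \frac{1}{2245}\right) = - \frac{3481}{2245}$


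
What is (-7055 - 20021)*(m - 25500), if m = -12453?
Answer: 1027615428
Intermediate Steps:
(-7055 - 20021)*(m - 25500) = (-7055 - 20021)*(-12453 - 25500) = -27076*(-37953) = 1027615428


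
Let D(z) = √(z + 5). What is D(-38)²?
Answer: -33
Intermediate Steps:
D(z) = √(5 + z)
D(-38)² = (√(5 - 38))² = (√(-33))² = (I*√33)² = -33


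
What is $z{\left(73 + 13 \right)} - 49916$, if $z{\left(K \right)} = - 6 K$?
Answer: $-50432$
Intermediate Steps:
$z{\left(73 + 13 \right)} - 49916 = - 6 \left(73 + 13\right) - 49916 = \left(-6\right) 86 - 49916 = -516 - 49916 = -50432$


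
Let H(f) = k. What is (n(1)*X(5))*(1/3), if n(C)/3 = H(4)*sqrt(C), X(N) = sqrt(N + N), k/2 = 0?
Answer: 0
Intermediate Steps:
k = 0 (k = 2*0 = 0)
H(f) = 0
X(N) = sqrt(2)*sqrt(N) (X(N) = sqrt(2*N) = sqrt(2)*sqrt(N))
n(C) = 0 (n(C) = 3*(0*sqrt(C)) = 3*0 = 0)
(n(1)*X(5))*(1/3) = (0*(sqrt(2)*sqrt(5)))*(1/3) = (0*sqrt(10))*(1*(1/3)) = 0*(1/3) = 0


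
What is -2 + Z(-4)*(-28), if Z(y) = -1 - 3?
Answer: 110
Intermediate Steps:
Z(y) = -4
-2 + Z(-4)*(-28) = -2 - 4*(-28) = -2 + 112 = 110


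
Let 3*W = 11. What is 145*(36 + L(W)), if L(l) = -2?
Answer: 4930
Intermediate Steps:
W = 11/3 (W = (⅓)*11 = 11/3 ≈ 3.6667)
145*(36 + L(W)) = 145*(36 - 2) = 145*34 = 4930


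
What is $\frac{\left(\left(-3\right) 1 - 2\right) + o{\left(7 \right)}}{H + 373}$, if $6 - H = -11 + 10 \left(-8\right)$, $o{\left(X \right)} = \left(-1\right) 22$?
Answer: $- \frac{27}{470} \approx -0.057447$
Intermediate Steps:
$o{\left(X \right)} = -22$
$H = 97$ ($H = 6 - \left(-11 + 10 \left(-8\right)\right) = 6 - \left(-11 - 80\right) = 6 - -91 = 6 + 91 = 97$)
$\frac{\left(\left(-3\right) 1 - 2\right) + o{\left(7 \right)}}{H + 373} = \frac{\left(\left(-3\right) 1 - 2\right) - 22}{97 + 373} = \frac{\left(-3 - 2\right) - 22}{470} = \left(-5 - 22\right) \frac{1}{470} = \left(-27\right) \frac{1}{470} = - \frac{27}{470}$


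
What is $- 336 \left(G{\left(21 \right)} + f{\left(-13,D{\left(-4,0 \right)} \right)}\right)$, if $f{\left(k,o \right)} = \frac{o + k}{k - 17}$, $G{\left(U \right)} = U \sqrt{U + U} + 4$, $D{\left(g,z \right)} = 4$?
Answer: $- \frac{7224}{5} - 7056 \sqrt{42} \approx -47173.0$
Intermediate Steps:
$G{\left(U \right)} = 4 + \sqrt{2} U^{\frac{3}{2}}$ ($G{\left(U \right)} = U \sqrt{2 U} + 4 = U \sqrt{2} \sqrt{U} + 4 = \sqrt{2} U^{\frac{3}{2}} + 4 = 4 + \sqrt{2} U^{\frac{3}{2}}$)
$f{\left(k,o \right)} = \frac{k + o}{-17 + k}$
$- 336 \left(G{\left(21 \right)} + f{\left(-13,D{\left(-4,0 \right)} \right)}\right) = - 336 \left(\left(4 + \sqrt{2} \cdot 21^{\frac{3}{2}}\right) + \frac{-13 + 4}{-17 - 13}\right) = - 336 \left(\left(4 + \sqrt{2} \cdot 21 \sqrt{21}\right) + \frac{1}{-30} \left(-9\right)\right) = - 336 \left(\left(4 + 21 \sqrt{42}\right) - - \frac{3}{10}\right) = - 336 \left(\left(4 + 21 \sqrt{42}\right) + \frac{3}{10}\right) = - 336 \left(\frac{43}{10} + 21 \sqrt{42}\right) = - \frac{7224}{5} - 7056 \sqrt{42}$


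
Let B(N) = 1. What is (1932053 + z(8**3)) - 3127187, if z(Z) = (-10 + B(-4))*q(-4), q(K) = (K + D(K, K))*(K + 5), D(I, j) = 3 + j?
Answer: -1195089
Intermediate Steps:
q(K) = (3 + 2*K)*(5 + K) (q(K) = (K + (3 + K))*(K + 5) = (3 + 2*K)*(5 + K))
z(Z) = 45 (z(Z) = (-10 + 1)*(15 + 2*(-4)**2 + 13*(-4)) = -9*(15 + 2*16 - 52) = -9*(15 + 32 - 52) = -9*(-5) = 45)
(1932053 + z(8**3)) - 3127187 = (1932053 + 45) - 3127187 = 1932098 - 3127187 = -1195089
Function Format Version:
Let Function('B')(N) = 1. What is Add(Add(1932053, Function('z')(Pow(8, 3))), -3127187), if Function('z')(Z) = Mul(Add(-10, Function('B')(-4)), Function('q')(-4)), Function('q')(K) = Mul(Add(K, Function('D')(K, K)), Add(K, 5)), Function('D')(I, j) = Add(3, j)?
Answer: -1195089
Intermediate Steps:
Function('q')(K) = Mul(Add(3, Mul(2, K)), Add(5, K)) (Function('q')(K) = Mul(Add(K, Add(3, K)), Add(K, 5)) = Mul(Add(3, Mul(2, K)), Add(5, K)))
Function('z')(Z) = 45 (Function('z')(Z) = Mul(Add(-10, 1), Add(15, Mul(2, Pow(-4, 2)), Mul(13, -4))) = Mul(-9, Add(15, Mul(2, 16), -52)) = Mul(-9, Add(15, 32, -52)) = Mul(-9, -5) = 45)
Add(Add(1932053, Function('z')(Pow(8, 3))), -3127187) = Add(Add(1932053, 45), -3127187) = Add(1932098, -3127187) = -1195089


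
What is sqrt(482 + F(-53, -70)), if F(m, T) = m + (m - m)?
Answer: sqrt(429) ≈ 20.712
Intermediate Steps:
F(m, T) = m (F(m, T) = m + 0 = m)
sqrt(482 + F(-53, -70)) = sqrt(482 - 53) = sqrt(429)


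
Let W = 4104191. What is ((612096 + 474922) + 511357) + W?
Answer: 5702566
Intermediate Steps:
((612096 + 474922) + 511357) + W = ((612096 + 474922) + 511357) + 4104191 = (1087018 + 511357) + 4104191 = 1598375 + 4104191 = 5702566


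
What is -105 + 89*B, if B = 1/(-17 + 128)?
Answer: -11566/111 ≈ -104.20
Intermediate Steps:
B = 1/111 ≈ 0.0090090
-105 + 89*B = -105 + 89*(1/111) = -105 + 89/111 = -11566/111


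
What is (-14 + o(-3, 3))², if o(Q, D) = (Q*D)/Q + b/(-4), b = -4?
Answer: 100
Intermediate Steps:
o(Q, D) = 1 + D (o(Q, D) = (Q*D)/Q - 4/(-4) = (D*Q)/Q - 4*(-¼) = D + 1 = 1 + D)
(-14 + o(-3, 3))² = (-14 + (1 + 3))² = (-14 + 4)² = (-10)² = 100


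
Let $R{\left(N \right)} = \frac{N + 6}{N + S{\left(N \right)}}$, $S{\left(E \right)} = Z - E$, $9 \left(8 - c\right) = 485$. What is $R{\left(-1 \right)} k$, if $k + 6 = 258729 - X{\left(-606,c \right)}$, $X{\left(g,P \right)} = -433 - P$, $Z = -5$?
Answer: $- \frac{2331991}{9} \approx -2.5911 \cdot 10^{5}$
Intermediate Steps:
$c = - \frac{413}{9}$ ($c = 8 - \frac{485}{9} = - \frac{413}{9} \approx -45.889$)
$S{\left(E \right)} = -5 - E$
$R{\left(N \right)} = - \frac{6}{5} - \frac{N}{5}$ ($R{\left(N \right)} = \frac{N + 6}{N - \left(5 + N\right)} = \frac{6 + N}{-5} = \left(6 + N\right) \left(- \frac{1}{5}\right) = - \frac{6}{5} - \frac{N}{5}$)
$k = \frac{2331991}{9}$ ($k = -6 + \left(258729 - \left(-433 - - \frac{413}{9}\right)\right) = -6 + \left(258729 - \left(-433 + \frac{413}{9}\right)\right) = -6 + \left(258729 - - \frac{3484}{9}\right) = -6 + \left(258729 + \frac{3484}{9}\right) = -6 + \frac{2332045}{9} = \frac{2331991}{9} \approx 2.5911 \cdot 10^{5}$)
$R{\left(-1 \right)} k = \left(- \frac{6}{5} - - \frac{1}{5}\right) \frac{2331991}{9} = \left(- \frac{6}{5} + \frac{1}{5}\right) \frac{2331991}{9} = \left(-1\right) \frac{2331991}{9} = - \frac{2331991}{9}$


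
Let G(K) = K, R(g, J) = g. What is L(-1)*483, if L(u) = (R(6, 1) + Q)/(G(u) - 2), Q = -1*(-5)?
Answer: -1771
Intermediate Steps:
Q = 5
L(u) = 11/(-2 + u) (L(u) = (6 + 5)/(u - 2) = 11/(-2 + u))
L(-1)*483 = (11/(-2 - 1))*483 = (11/(-3))*483 = (11*(-1/3))*483 = -11/3*483 = -1771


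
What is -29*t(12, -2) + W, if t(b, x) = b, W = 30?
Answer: -318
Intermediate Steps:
-29*t(12, -2) + W = -29*12 + 30 = -348 + 30 = -318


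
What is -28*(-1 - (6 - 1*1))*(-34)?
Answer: -5712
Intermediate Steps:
-28*(-1 - (6 - 1*1))*(-34) = -28*(-1 - (6 - 1))*(-34) = -28*(-1 - 1*5)*(-34) = -28*(-1 - 5)*(-34) = -28*(-6)*(-34) = 168*(-34) = -5712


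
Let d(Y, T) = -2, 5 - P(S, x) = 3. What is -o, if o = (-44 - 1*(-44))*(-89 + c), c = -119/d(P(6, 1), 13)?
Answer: 0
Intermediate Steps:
P(S, x) = 2 (P(S, x) = 5 - 1*3 = 5 - 3 = 2)
c = 119/2 (c = -119/(-2) = -119*(-½) = 119/2 ≈ 59.500)
o = 0 (o = (-44 - 1*(-44))*(-89 + 119/2) = (-44 + 44)*(-59/2) = 0*(-59/2) = 0)
-o = -1*0 = 0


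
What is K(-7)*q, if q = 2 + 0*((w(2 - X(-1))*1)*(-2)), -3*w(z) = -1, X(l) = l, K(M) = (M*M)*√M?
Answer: 98*I*√7 ≈ 259.28*I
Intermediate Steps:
K(M) = M^(5/2) (K(M) = M²*√M = M^(5/2))
w(z) = ⅓ (w(z) = -⅓*(-1) = ⅓)
q = 2 (q = 2 + 0*(((⅓)*1)*(-2)) = 2 + 0*((⅓)*(-2)) = 2 + 0*(-⅔) = 2 + 0 = 2)
K(-7)*q = (-7)^(5/2)*2 = (49*I*√7)*2 = 98*I*√7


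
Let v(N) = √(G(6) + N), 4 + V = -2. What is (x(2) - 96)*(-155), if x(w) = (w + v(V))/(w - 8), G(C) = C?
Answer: 44795/3 ≈ 14932.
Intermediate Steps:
V = -6 (V = -4 - 2 = -6)
v(N) = √(6 + N)
x(w) = w/(-8 + w) (x(w) = (w + √(6 - 6))/(w - 8) = (w + √0)/(-8 + w) = (w + 0)/(-8 + w) = w/(-8 + w))
(x(2) - 96)*(-155) = (2/(-8 + 2) - 96)*(-155) = (2/(-6) - 96)*(-155) = (2*(-⅙) - 96)*(-155) = (-⅓ - 96)*(-155) = -289/3*(-155) = 44795/3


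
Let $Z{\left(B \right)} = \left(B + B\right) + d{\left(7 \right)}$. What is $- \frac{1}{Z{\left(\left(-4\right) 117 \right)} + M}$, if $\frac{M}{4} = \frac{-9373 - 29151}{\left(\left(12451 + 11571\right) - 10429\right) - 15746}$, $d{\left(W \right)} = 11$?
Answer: $\frac{2153}{1837429} \approx 0.0011717$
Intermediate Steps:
$Z{\left(B \right)} = 11 + 2 B$ ($Z{\left(B \right)} = \left(B + B\right) + 11 = 2 B + 11 = 11 + 2 B$)
$M = \frac{154096}{2153}$ ($M = 4 \frac{-9373 - 29151}{\left(\left(12451 + 11571\right) - 10429\right) - 15746} = 4 \left(- \frac{38524}{\left(24022 - 10429\right) - 15746}\right) = 4 \left(- \frac{38524}{13593 - 15746}\right) = 4 \left(- \frac{38524}{-2153}\right) = 4 \left(\left(-38524\right) \left(- \frac{1}{2153}\right)\right) = 4 \cdot \frac{38524}{2153} = \frac{154096}{2153} \approx 71.573$)
$- \frac{1}{Z{\left(\left(-4\right) 117 \right)} + M} = - \frac{1}{\left(11 + 2 \left(\left(-4\right) 117\right)\right) + \frac{154096}{2153}} = - \frac{1}{\left(11 + 2 \left(-468\right)\right) + \frac{154096}{2153}} = - \frac{1}{\left(11 - 936\right) + \frac{154096}{2153}} = - \frac{1}{-925 + \frac{154096}{2153}} = - \frac{1}{- \frac{1837429}{2153}} = \left(-1\right) \left(- \frac{2153}{1837429}\right) = \frac{2153}{1837429}$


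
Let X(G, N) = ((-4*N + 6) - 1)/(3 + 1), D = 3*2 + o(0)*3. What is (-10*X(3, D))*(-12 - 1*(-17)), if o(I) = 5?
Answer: 1975/2 ≈ 987.50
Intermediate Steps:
D = 21 (D = 3*2 + 5*3 = 6 + 15 = 21)
X(G, N) = 5/4 - N (X(G, N) = ((6 - 4*N) - 1)/4 = (5 - 4*N)*(1/4) = 5/4 - N)
(-10*X(3, D))*(-12 - 1*(-17)) = (-10*(5/4 - 1*21))*(-12 - 1*(-17)) = (-10*(5/4 - 21))*(-12 + 17) = -10*(-79/4)*5 = (395/2)*5 = 1975/2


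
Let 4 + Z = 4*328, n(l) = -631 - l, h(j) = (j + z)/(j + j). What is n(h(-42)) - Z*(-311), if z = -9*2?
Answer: 2843094/7 ≈ 4.0616e+5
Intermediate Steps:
z = -18
h(j) = (-18 + j)/(2*j) (h(j) = (j - 18)/(j + j) = (-18 + j)/((2*j)) = (-18 + j)*(1/(2*j)) = (-18 + j)/(2*j))
Z = 1308 (Z = -4 + 4*328 = -4 + 1312 = 1308)
n(h(-42)) - Z*(-311) = (-631 - (-18 - 42)/(2*(-42))) - 1308*(-311) = (-631 - (-1)*(-60)/(2*42)) - 1*(-406788) = (-631 - 1*5/7) + 406788 = (-631 - 5/7) + 406788 = -4422/7 + 406788 = 2843094/7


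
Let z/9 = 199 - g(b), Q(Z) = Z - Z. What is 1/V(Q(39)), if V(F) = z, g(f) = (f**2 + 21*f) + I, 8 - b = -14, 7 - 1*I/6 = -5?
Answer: -1/7371 ≈ -0.00013567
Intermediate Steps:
I = 72 (I = 42 - 6*(-5) = 42 + 30 = 72)
b = 22 (b = 8 - 1*(-14) = 8 + 14 = 22)
Q(Z) = 0
g(f) = 72 + f**2 + 21*f (g(f) = (f**2 + 21*f) + 72 = 72 + f**2 + 21*f)
z = -7371 (z = 9*(199 - (72 + 22**2 + 21*22)) = 9*(199 - (72 + 484 + 462)) = 9*(199 - 1*1018) = 9*(199 - 1018) = 9*(-819) = -7371)
V(F) = -7371
1/V(Q(39)) = 1/(-7371) = -1/7371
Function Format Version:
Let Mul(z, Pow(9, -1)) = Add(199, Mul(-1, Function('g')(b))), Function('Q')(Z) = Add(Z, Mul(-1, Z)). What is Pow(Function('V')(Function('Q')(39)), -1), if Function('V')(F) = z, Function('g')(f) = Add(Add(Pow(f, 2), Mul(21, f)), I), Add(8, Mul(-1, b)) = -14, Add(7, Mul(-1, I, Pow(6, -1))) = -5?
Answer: Rational(-1, 7371) ≈ -0.00013567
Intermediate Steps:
I = 72 (I = Add(42, Mul(-6, -5)) = Add(42, 30) = 72)
b = 22 (b = Add(8, Mul(-1, -14)) = Add(8, 14) = 22)
Function('Q')(Z) = 0
Function('g')(f) = Add(72, Pow(f, 2), Mul(21, f)) (Function('g')(f) = Add(Add(Pow(f, 2), Mul(21, f)), 72) = Add(72, Pow(f, 2), Mul(21, f)))
z = -7371 (z = Mul(9, Add(199, Mul(-1, Add(72, Pow(22, 2), Mul(21, 22))))) = Mul(9, Add(199, Mul(-1, Add(72, 484, 462)))) = Mul(9, Add(199, Mul(-1, 1018))) = Mul(9, Add(199, -1018)) = Mul(9, -819) = -7371)
Function('V')(F) = -7371
Pow(Function('V')(Function('Q')(39)), -1) = Pow(-7371, -1) = Rational(-1, 7371)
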